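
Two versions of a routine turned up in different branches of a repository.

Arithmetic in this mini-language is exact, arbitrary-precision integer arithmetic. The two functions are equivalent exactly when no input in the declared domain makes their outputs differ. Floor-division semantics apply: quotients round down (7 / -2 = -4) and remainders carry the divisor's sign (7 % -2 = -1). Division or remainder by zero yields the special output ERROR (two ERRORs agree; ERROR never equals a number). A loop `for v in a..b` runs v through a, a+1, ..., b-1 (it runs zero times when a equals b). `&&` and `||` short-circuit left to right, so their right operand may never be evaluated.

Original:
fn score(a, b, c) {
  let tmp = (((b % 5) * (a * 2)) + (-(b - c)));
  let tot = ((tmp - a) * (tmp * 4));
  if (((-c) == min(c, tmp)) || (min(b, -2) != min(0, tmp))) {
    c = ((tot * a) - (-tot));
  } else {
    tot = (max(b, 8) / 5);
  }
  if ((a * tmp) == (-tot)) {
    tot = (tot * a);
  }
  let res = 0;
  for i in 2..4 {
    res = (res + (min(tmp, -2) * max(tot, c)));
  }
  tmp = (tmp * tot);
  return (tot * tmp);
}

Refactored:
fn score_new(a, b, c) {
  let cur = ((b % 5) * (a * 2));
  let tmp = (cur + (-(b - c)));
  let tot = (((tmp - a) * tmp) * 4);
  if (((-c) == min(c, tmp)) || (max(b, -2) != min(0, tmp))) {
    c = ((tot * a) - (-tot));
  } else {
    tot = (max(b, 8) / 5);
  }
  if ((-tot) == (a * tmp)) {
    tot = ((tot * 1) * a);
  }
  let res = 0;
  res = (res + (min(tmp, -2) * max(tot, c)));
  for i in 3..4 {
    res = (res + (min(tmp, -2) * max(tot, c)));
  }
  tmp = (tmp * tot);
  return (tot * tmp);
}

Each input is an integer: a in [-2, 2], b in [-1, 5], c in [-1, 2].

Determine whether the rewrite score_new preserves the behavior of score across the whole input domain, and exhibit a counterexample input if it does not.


There is a counterexample at a=-2, b=0, c=1: 144 on one side, 1 on the other.
score: tmp = 1; tot = 12; (((-c) == min(c, tmp)) || (min(b, -2) != min(0, tmp))) -> true; c = -12; ((a * tmp) == (-tot)) -> false; res = 0; [i=2]; res = -24; [i=3]; res = -48; tmp = 12; return 144
score_new: cur = 0; tmp = 1; tot = 12; (((-c) == min(c, tmp)) || (max(b, -2) != min(0, tmp))) -> false; tot = 1; ((-tot) == (a * tmp)) -> false; res = 0; res = -2; [i=3]; res = -4; tmp = 1; return 1
verdict: not equivalent; witness: a=-2, b=0, c=1


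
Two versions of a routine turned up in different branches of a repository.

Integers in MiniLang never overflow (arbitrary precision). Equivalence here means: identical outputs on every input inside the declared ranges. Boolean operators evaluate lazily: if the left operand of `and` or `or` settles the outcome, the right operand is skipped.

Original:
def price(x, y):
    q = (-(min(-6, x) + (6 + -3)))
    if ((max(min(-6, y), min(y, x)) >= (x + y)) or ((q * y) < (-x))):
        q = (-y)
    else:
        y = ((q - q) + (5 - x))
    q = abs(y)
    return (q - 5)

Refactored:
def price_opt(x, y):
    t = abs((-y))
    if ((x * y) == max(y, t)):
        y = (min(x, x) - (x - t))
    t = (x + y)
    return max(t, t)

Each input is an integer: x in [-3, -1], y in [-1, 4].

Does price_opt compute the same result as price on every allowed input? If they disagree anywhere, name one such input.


Not equivalent: x=-3, y=0 separates them (-5 vs -3).
price: q = 3; ((max(min(-6, y), min(y, x)) >= (x + y)) or ((q * y) < (-x))) -> true; q = 0; q = 0; return -5
price_opt: t = 0; ((x * y) == max(y, t)) -> true; y = 0; t = -3; return -3
verdict: not equivalent; witness: x=-3, y=0


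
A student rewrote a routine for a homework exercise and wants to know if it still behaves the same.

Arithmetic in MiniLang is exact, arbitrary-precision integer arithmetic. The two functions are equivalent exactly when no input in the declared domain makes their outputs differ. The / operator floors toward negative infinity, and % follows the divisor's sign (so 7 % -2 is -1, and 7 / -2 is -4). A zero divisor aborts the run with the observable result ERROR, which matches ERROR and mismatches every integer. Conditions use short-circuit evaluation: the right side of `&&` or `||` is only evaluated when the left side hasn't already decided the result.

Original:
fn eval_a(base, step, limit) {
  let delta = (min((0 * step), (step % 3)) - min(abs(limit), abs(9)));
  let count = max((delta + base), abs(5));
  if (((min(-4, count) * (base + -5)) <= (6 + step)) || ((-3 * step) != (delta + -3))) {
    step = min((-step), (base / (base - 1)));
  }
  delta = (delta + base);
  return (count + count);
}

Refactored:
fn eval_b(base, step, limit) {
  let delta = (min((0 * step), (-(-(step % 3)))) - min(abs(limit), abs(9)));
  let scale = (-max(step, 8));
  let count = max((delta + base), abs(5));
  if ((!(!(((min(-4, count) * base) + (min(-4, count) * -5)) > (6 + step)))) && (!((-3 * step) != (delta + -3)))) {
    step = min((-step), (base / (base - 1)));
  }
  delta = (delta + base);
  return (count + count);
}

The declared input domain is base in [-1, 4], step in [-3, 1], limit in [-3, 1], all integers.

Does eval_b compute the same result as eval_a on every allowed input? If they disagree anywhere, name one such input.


Evaluate both at base=1, step=-3, limit=-3.
eval_a: delta=-3, then count=5, then (((min(-4, count) * (base + -5)) <= (6 + step)) || ((-3 * step) != (delta + -3))) is true, then a zero divisor aborts: ERROR
eval_b: delta=-3, then scale=-8, then count=5, then ((!(!(((min(-4, count) * base) + (min(-4, count) * -5)) > (6 + step)))) && (!((-3 * step) != (delta + -3)))) is false, then delta=-2, then returns 10
ERROR != 10, so the rewrite changes behavior.
verdict: not equivalent; witness: base=1, step=-3, limit=-3


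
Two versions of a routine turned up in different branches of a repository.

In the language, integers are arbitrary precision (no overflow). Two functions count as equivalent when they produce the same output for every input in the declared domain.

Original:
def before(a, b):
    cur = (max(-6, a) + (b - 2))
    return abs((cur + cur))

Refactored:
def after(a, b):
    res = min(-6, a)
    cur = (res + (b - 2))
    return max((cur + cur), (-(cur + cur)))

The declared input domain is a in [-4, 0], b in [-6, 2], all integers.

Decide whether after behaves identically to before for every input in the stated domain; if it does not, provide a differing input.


Consider the input a=-4, b=-6.
before: cur becomes -12; next final value 24
after: res becomes -6; next cur becomes -14; next final value 28
24 != 28, so the rewrite changes behavior.
verdict: not equivalent; witness: a=-4, b=-6


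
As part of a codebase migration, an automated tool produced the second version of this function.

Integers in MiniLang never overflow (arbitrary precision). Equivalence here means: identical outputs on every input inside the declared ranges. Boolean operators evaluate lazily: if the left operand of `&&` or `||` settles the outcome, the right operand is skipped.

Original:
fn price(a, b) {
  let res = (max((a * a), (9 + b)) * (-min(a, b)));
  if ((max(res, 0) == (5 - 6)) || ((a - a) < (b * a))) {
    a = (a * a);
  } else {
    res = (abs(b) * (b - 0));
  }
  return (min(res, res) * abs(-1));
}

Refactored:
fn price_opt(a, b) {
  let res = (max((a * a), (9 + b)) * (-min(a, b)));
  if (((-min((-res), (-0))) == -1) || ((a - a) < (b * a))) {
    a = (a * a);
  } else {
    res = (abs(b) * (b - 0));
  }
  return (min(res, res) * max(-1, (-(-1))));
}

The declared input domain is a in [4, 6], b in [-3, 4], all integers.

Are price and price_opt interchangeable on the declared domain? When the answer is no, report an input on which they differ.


Comparing the listings, the differences include: constant usage differs, plus min/max/abs usage differs, plus arithmetic usage differs.
One worked example (a=4, b=0) — price: res=0, then ((max(res, 0) == (5 - 6)) || ((a - a) < (b * a))) is false, then res=0, then returns 0; price_opt: res=0, then (((-min((-res), (-0))) == -1) || ((a - a) < (b * a))) is false, then res=0, then returns 0; agreement on 0.
Across all 24 domain points the two functions coincide.
verdict: equivalent


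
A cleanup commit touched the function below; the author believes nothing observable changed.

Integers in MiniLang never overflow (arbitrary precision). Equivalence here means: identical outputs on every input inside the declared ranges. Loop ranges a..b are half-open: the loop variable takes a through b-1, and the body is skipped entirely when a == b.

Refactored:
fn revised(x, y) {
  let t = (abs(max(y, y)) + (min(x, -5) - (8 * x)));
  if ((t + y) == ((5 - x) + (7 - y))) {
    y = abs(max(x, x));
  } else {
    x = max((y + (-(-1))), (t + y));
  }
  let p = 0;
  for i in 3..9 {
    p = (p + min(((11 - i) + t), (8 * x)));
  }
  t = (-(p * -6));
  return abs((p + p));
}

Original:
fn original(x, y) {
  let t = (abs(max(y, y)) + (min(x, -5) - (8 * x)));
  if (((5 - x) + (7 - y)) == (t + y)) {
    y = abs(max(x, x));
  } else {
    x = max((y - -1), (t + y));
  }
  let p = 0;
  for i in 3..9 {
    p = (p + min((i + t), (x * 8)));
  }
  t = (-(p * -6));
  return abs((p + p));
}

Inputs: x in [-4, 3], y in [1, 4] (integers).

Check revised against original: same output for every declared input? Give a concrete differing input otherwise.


Equivalent — the differences include constant usage differs; arithmetic usage differs, yet no declared input distinguishes the two.
Spot check at x=1, y=3 — original: t := -10 | (((5 - x) + (7 - y)) == (t + y)): false | x := 4 | p := 0 | iter i=3: | p := -7 | iter i=4: | p := -13 | iter i=5: | p := -18 | iter i=6: | p := -22 | iter i=7: | p := -25 | iter i=8: | p := -27 | t := -162 | result 54. revised: t := -10 | ((t + y) == ((5 - x) + (7 - y))): false | x := 4 | p := 0 | iter i=3: | p := -2 | iter i=4: | p := -5 | iter i=5: | p := -9 | iter i=6: | p := -14 | iter i=7: | p := -20 | iter i=8: | p := -27 | t := -162 | result 54. Both give 54.
Across all 32 domain points the two functions coincide.
verdict: equivalent


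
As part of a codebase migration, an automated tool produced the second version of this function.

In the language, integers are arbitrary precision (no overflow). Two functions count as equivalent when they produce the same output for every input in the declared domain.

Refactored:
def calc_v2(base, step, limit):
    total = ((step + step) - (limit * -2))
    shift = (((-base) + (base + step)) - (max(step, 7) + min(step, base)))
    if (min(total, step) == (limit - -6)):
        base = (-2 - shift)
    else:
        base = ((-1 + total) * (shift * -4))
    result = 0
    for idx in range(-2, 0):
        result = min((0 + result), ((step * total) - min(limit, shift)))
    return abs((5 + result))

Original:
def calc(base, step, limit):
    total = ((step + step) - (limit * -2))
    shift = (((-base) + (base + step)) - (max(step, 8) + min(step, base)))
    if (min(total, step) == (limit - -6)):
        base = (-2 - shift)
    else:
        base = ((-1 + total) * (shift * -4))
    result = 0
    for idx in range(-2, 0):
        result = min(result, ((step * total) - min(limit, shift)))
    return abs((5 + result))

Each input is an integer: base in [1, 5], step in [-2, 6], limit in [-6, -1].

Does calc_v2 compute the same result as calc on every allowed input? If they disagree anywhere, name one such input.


Consider the input base=1, step=1, limit=-6.
calc: total := -10 | shift := -8 | (min(total, step) == (limit - -6)): false | base := -352 | result := 0 | iter idx=-2: | result := -2 | iter idx=-1: | result := -2 | result 3
calc_v2: total := -10 | shift := -7 | (min(total, step) == (limit - -6)): false | base := -308 | result := 0 | iter idx=-2: | result := -3 | iter idx=-1: | result := -3 | result 2
3 vs 2 — the two versions disagree here.
verdict: not equivalent; witness: base=1, step=1, limit=-6


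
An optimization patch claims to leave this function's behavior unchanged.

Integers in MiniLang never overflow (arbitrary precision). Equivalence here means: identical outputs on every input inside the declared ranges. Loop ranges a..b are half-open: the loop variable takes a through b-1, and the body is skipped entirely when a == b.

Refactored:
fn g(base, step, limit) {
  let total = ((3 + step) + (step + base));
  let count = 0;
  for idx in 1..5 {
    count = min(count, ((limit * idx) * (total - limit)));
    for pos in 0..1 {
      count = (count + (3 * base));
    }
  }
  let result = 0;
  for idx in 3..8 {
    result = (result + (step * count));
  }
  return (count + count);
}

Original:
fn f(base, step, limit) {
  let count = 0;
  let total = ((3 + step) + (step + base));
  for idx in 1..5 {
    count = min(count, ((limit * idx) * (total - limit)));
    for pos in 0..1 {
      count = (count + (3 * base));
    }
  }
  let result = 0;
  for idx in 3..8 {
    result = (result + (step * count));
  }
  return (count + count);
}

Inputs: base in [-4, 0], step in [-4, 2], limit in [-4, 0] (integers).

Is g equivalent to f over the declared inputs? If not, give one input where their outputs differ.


Behavior is preserved: although same computation, different form, the outputs never diverge.
Tracing base=-1, step=2, limit=-1: f: count = 0; total = 6; [idx=1]; count = -7; [pos=0]; count = -10; [idx=2]; count = -14; [pos=0]; count = -17; [idx=3]; count = -21; [pos=0]; count = -24; [idx=4]; count = -28; [pos=0]; count = -31; result = 0; [idx=3]; result = -62; [idx=4]; result = -124; [idx=5]; result = -186; [idx=6]; result = -248; [idx=7]; result = -310; return -62 | g: total = 6; count = 0; [idx=1]; count = -7; [pos=0]; count = -10; [idx=2]; count = -14; [pos=0]; count = -17; [idx=3]; count = -21; [pos=0]; count = -24; [idx=4]; count = -28; [pos=0]; count = -31; result = 0; [idx=3]; result = -62; [idx=4]; result = -124; [idx=5]; result = -186; [idx=6]; result = -248; [idx=7]; result = -310; return -62 — matching result -62.
An exhaustive pass over the 175 declared inputs shows identical outputs.
verdict: equivalent


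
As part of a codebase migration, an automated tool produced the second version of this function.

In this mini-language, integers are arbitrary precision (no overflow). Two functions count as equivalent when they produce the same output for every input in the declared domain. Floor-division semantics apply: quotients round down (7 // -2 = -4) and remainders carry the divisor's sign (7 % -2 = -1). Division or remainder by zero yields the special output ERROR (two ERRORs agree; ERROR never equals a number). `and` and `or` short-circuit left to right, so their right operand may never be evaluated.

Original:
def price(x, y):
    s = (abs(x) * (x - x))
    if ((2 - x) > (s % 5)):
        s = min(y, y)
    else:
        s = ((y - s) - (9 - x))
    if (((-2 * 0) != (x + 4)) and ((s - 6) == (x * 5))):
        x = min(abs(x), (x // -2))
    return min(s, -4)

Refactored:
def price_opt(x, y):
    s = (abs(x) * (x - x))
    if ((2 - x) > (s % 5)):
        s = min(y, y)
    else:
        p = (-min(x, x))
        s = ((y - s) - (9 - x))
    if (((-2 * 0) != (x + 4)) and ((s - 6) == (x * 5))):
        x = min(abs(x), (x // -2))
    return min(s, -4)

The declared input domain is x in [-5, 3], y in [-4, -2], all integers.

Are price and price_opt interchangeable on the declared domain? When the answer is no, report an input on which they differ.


Equivalent — the differences include statement counts differ, plus local variable names differ, plus min/max/abs usage differs, yet no declared input distinguishes the two.
One worked example (x=3, y=-2) — price: s := 0 | ((2 - x) > (s % 5)): false | s := -8 | (((-2 * 0) != (x + 4)) and ((s - 6) == (x * 5))): false | result -8; price_opt: s := 0 | ((2 - x) > (s % 5)): false | p := -3 | s := -8 | (((-2 * 0) != (x + 4)) and ((s - 6) == (x * 5))): false | result -8; agreement on -8.
Across all 27 domain points the two functions coincide.
verdict: equivalent


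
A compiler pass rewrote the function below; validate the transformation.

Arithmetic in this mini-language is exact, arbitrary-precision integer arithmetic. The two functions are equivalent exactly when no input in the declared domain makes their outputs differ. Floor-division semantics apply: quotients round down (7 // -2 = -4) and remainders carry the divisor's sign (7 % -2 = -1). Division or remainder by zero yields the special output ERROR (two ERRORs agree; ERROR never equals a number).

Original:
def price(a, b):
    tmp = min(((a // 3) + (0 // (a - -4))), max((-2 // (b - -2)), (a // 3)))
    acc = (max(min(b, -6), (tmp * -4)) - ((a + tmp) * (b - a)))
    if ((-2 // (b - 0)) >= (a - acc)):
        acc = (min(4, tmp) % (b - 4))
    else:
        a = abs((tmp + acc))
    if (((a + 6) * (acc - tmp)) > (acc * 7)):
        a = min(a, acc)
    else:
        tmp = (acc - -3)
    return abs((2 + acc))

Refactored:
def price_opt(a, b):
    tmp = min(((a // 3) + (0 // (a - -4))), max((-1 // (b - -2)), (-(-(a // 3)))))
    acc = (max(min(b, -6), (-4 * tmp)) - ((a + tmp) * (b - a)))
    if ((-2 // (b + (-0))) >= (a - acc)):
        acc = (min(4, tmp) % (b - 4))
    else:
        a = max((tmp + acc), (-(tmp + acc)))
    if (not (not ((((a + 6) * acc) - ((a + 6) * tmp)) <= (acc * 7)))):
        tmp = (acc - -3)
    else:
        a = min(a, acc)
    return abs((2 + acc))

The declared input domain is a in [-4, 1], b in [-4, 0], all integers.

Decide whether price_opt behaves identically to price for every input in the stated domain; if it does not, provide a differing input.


Equivalent. The one real change (`-2` became `-1`) has no effect anywhere in the declared ranges.
Across all 30 domain points the two functions coincide.
One worked example (a=0, b=0) — price: tmp := 0 | acc := 0 | divide-by-zero, output ERROR; price_opt: tmp := 0 | acc := 0 | divide-by-zero, output ERROR; agreement on ERROR.
verdict: equivalent


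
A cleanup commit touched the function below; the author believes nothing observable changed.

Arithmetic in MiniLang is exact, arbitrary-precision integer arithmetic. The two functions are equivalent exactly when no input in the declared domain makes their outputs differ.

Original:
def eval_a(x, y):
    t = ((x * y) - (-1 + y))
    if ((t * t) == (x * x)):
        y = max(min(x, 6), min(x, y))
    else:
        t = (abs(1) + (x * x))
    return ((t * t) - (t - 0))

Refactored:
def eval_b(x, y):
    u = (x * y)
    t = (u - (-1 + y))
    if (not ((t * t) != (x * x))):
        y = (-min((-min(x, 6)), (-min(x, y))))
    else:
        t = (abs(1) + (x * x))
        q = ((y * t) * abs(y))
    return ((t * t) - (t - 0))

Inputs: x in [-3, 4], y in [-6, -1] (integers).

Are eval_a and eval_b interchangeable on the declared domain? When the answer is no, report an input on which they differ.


Equivalent — the differences include statement counts differ, and arithmetic usage differs, and min/max/abs usage differs, and comparison usage differs, and boolean connective usage differs, and local variable names differ, yet no declared input distinguishes the two.
One worked example (x=-2, y=-1) — eval_a: t = 4; ((t * t) == (x * x)) -> false; t = 5; return 20; eval_b: u = 2; t = 4; (not ((t * t) != (x * x))) -> false; t = 5; q = -5; return 20; agreement on 20.
Across all 48 domain points the two functions coincide.
verdict: equivalent


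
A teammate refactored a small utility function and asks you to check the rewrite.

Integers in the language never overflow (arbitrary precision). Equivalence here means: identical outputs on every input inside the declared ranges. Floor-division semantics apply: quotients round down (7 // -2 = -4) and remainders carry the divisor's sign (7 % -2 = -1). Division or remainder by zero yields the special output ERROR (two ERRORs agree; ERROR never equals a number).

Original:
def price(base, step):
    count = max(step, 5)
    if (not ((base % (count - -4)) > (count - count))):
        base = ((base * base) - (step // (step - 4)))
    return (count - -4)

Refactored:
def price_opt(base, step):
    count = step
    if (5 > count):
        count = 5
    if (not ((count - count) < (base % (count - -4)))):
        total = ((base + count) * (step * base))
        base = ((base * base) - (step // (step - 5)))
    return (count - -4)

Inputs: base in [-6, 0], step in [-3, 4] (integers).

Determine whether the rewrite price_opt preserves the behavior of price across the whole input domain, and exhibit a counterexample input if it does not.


Consider the input base=0, step=4.
price: count := 5 | (not ((base % (count - -4)) > (count - count))): true | divide-by-zero, output ERROR
price_opt: count := 4 | (5 > count): true | count := 5 | (not ((count - count) < (base % (count - -4)))): true | total := 0 | base := 4 | result 9
ERROR against 9: the behavior changed.
verdict: not equivalent; witness: base=0, step=4


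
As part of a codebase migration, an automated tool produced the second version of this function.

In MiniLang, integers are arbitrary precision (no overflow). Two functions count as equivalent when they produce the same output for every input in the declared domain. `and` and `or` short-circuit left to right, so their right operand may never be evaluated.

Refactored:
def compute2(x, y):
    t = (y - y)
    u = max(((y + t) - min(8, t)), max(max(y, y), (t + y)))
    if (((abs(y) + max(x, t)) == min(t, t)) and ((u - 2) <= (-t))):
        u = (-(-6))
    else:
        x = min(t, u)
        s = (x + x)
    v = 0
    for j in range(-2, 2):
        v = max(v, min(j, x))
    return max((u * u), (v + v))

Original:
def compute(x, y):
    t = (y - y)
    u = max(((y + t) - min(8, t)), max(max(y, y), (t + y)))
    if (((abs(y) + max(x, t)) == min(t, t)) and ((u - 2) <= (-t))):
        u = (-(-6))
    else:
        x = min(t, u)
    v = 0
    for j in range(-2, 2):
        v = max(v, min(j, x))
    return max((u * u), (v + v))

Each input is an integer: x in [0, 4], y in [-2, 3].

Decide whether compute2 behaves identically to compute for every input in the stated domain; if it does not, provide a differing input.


Behavior is preserved: although statement counts differ, arithmetic usage differs, local variable names differ, the outputs never diverge.
Spot check at x=3, y=3 — compute: t=0, then u=3, then (((abs(y) + max(x, t)) == min(t, t)) and ((u - 2) <= (-t))) is false, then x=0, then v=0, then (j=-2), then v=0, then (j=-1), then v=0, then (j=0), then v=0, then (j=1), then v=0, then returns 9. compute2: t=0, then u=3, then (((abs(y) + max(x, t)) == min(t, t)) and ((u - 2) <= (-t))) is false, then x=0, then s=0, then v=0, then (j=-2), then v=0, then (j=-1), then v=0, then (j=0), then v=0, then (j=1), then v=0, then returns 9. Both give 9.
Checked all 30 inputs in the declared domain: the outputs agree on every one.
verdict: equivalent


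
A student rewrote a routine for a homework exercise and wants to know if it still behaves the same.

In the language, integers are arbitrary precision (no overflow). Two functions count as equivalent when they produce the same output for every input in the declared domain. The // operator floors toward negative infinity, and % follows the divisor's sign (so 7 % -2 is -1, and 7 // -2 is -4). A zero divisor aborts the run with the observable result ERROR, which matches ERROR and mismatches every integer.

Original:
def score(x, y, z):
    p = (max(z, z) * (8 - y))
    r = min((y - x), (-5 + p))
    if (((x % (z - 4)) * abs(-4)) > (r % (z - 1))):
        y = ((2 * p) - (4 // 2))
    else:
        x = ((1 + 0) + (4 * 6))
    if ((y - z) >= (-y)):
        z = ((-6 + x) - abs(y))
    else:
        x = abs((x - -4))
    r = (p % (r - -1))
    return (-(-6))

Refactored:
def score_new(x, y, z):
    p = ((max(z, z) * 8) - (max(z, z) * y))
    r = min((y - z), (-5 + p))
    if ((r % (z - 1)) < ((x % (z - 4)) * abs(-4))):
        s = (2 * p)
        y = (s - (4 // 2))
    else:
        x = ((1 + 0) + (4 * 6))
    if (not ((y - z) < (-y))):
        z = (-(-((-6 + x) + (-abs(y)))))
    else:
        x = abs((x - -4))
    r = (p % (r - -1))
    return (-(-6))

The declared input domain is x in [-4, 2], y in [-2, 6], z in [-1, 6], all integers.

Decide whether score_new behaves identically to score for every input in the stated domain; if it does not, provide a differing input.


At x=-4, y=1, z=2: score gives 6, score_new gives ERROR.
verdict: not equivalent; witness: x=-4, y=1, z=2


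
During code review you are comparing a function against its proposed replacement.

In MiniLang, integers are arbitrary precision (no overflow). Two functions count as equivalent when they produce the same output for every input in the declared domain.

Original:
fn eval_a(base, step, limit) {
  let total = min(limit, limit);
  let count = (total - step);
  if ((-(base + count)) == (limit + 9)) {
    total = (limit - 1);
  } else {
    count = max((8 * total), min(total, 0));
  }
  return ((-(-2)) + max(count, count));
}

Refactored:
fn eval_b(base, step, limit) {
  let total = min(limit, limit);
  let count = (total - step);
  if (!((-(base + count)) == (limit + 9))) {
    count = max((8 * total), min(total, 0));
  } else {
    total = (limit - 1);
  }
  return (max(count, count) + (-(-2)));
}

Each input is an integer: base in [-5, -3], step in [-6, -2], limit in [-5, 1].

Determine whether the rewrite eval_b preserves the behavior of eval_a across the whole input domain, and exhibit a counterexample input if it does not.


Behavior is preserved: although boolean connective usage differs, the outputs never diverge.
Spot check at base=-4, step=-2, limit=-5 — eval_a: total=-5, then count=-3, then ((-(base + count)) == (limit + 9)) is false, then count=-5, then returns -3. eval_b: total=-5, then count=-3, then (!((-(base + count)) == (limit + 9))) is true, then count=-5, then returns -3. Both give -3.
An exhaustive pass over the 105 declared inputs shows identical outputs.
verdict: equivalent


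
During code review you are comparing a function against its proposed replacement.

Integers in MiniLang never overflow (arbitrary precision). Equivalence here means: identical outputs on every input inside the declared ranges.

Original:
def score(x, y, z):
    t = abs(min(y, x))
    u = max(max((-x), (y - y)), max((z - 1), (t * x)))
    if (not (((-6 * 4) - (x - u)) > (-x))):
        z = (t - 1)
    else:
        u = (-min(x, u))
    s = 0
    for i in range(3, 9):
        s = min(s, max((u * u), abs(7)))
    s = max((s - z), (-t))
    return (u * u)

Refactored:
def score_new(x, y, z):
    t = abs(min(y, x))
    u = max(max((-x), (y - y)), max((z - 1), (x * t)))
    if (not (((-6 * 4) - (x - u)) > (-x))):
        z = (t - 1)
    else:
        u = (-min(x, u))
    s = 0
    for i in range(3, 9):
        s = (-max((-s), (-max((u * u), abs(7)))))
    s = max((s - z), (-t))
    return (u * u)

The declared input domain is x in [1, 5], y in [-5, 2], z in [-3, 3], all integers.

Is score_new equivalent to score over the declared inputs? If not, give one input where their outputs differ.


Changes here: min/max/abs usage differs; the full 280-point sweep finds no disagreement.
verdict: equivalent


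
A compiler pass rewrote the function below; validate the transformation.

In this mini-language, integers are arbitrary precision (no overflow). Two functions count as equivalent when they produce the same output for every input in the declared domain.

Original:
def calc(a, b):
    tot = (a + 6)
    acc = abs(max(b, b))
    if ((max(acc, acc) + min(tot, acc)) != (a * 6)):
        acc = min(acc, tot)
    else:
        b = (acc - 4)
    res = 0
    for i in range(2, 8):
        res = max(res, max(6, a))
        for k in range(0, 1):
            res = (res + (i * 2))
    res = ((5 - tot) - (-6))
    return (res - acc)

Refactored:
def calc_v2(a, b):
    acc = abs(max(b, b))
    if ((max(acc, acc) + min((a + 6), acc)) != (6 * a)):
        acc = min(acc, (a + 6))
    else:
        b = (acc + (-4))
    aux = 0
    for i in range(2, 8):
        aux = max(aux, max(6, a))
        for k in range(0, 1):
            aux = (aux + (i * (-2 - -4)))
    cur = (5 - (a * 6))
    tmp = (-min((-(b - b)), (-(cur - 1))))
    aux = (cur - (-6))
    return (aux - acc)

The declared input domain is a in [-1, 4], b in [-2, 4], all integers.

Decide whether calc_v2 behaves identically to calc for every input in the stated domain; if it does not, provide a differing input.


There is a counterexample at a=-1, b=-2: 4 on one side, 15 on the other.
calc: tot := 5 | acc := 2 | ((max(acc, acc) + min(tot, acc)) != (a * 6)): true | acc := 2 | res := 0 | iter i=2: | res := 6 | iter k=0: | res := 10 | iter i=3: | res := 10 | iter k=0: | res := 16 | iter i=4: | res := 16 | iter k=0: | res := 24 | iter i=5: | res := 24 | iter k=0: | res := 34 | iter i=6: | res := 34 | iter k=0: | res := 46 | iter i=7: | res := 46 | iter k=0: | res := 60 | res := 6 | result 4
calc_v2: acc := 2 | ((max(acc, acc) + min((a + 6), acc)) != (6 * a)): true | acc := 2 | aux := 0 | iter i=2: | aux := 6 | iter k=0: | aux := 10 | iter i=3: | aux := 10 | iter k=0: | aux := 16 | iter i=4: | aux := 16 | iter k=0: | aux := 24 | iter i=5: | aux := 24 | iter k=0: | aux := 34 | iter i=6: | aux := 34 | iter k=0: | aux := 46 | iter i=7: | aux := 46 | iter k=0: | aux := 60 | cur := 11 | tmp := 10 | aux := 17 | result 15
verdict: not equivalent; witness: a=-1, b=-2


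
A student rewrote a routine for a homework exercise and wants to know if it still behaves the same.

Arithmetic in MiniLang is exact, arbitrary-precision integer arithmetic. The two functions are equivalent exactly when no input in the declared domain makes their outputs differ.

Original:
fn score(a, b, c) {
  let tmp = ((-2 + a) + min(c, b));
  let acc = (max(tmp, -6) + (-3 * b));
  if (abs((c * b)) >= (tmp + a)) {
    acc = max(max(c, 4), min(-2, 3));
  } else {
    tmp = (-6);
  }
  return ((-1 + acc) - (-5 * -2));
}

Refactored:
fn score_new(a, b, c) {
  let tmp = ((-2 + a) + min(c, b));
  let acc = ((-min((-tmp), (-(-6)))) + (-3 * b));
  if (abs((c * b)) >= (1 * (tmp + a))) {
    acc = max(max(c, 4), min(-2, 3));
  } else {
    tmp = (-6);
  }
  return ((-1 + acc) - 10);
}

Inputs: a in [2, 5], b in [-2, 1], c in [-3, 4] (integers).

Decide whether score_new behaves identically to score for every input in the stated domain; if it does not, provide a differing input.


Reading the diff, among the changes: min/max/abs usage differs, plus constant usage differs.
As a probe, take a=2, b=-1, c=1: score runs tmp=-1, then acc=2, then (abs((c * b)) >= (tmp + a)) is true, then acc=4, then returns -7; score_new runs tmp=-1, then acc=2, then (abs((c * b)) >= (1 * (tmp + a))) is true, then acc=4, then returns -7; both end at -7.
Across all 128 domain points the two functions coincide.
verdict: equivalent


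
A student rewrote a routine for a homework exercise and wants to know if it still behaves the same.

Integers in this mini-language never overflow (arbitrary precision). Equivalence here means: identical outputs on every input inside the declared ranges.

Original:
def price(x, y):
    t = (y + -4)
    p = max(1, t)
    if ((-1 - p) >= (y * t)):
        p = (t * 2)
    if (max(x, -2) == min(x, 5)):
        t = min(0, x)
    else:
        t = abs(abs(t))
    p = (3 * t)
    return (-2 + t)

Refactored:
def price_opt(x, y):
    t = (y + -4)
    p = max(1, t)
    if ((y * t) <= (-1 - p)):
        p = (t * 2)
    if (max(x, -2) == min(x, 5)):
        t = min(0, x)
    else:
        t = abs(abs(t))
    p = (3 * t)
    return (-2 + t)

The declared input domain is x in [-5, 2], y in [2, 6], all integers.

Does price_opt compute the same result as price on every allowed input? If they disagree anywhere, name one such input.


Equivalent — the differences include comparison usage differs, yet no declared input distinguishes the two.
Tracing x=1, y=2: price: t becomes -2; next p becomes 1; next ((-1 - p) >= (y * t)) evaluates to true; next p becomes -4; next (max(x, -2) == min(x, 5)) evaluates to true; next t becomes 0; next p becomes 0; next final value -2 | price_opt: t becomes -2; next p becomes 1; next ((y * t) <= (-1 - p)) evaluates to true; next p becomes -4; next (max(x, -2) == min(x, 5)) evaluates to true; next t becomes 0; next p becomes 0; next final value -2 — matching result -2.
An exhaustive pass over the 40 declared inputs shows identical outputs.
verdict: equivalent


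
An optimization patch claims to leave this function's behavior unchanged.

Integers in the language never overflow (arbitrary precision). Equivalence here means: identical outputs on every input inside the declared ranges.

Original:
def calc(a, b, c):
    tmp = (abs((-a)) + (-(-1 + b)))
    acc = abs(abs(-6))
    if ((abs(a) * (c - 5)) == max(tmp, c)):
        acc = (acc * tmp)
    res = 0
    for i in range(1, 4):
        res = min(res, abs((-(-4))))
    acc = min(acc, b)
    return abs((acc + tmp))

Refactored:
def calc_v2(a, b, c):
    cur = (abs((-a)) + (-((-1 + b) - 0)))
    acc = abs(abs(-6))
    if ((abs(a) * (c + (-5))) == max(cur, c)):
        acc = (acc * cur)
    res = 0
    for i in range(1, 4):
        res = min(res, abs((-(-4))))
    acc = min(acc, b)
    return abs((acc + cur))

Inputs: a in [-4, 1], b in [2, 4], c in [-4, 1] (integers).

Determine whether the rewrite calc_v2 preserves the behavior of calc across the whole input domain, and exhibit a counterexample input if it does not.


Comparing the listings, the differences include: arithmetic usage differs, local variable names differ, constant usage differs.
As a probe, take a=-3, b=3, c=-3: calc runs tmp = 1; acc = 6; ((abs(a) * (c - 5)) == max(tmp, c)) -> false; res = 0; [i=1]; res = 0; [i=2]; res = 0; [i=3]; res = 0; acc = 3; return 4; calc_v2 runs cur = 1; acc = 6; ((abs(a) * (c + (-5))) == max(cur, c)) -> false; res = 0; [i=1]; res = 0; [i=2]; res = 0; [i=3]; res = 0; acc = 3; return 4; both end at 4.
Sweeping the whole domain (108 inputs) finds no disagreement.
verdict: equivalent


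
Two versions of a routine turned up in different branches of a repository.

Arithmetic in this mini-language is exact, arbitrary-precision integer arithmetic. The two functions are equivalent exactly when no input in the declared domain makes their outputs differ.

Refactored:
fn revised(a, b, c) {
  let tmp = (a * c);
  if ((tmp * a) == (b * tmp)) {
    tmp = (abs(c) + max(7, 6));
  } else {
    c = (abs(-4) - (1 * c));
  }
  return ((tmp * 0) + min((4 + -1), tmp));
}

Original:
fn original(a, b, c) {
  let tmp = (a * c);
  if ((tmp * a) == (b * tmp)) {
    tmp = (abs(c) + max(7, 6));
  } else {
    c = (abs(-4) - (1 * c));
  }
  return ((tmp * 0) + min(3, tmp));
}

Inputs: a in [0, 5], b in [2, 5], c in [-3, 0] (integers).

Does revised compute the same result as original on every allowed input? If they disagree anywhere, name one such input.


This is a faithful refactor — arithmetic usage differs; constant usage differs, but the computed results match everywhere.
Tracing a=3, b=3, c=-1: original: tmp becomes -3; next ((tmp * a) == (b * tmp)) evaluates to true; next tmp becomes 8; next final value 3 | revised: tmp becomes -3; next ((tmp * a) == (b * tmp)) evaluates to true; next tmp becomes 8; next final value 3 — matching result 3.
Sweeping the whole domain (96 inputs) finds no disagreement.
verdict: equivalent


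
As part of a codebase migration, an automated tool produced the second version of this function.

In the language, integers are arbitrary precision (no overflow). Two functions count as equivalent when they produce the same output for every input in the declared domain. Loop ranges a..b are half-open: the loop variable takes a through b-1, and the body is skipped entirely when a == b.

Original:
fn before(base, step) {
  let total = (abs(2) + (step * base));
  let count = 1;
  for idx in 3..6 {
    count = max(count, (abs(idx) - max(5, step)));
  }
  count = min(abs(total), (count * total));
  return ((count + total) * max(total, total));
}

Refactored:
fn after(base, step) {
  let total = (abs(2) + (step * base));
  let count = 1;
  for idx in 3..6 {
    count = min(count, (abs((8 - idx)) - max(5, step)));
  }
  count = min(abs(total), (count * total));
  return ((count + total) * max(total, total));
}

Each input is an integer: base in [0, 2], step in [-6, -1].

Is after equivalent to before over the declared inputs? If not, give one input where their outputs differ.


Consider the input base=0, step=-6.
before: total = 2; count = 1; [idx=3]; count = 1; [idx=4]; count = 1; [idx=5]; count = 1; count = 2; return 8
after: total = 2; count = 1; [idx=3]; count = 0; [idx=4]; count = -1; [idx=5]; count = -2; count = -4; return -4
8 against -4: the behavior changed.
verdict: not equivalent; witness: base=0, step=-6


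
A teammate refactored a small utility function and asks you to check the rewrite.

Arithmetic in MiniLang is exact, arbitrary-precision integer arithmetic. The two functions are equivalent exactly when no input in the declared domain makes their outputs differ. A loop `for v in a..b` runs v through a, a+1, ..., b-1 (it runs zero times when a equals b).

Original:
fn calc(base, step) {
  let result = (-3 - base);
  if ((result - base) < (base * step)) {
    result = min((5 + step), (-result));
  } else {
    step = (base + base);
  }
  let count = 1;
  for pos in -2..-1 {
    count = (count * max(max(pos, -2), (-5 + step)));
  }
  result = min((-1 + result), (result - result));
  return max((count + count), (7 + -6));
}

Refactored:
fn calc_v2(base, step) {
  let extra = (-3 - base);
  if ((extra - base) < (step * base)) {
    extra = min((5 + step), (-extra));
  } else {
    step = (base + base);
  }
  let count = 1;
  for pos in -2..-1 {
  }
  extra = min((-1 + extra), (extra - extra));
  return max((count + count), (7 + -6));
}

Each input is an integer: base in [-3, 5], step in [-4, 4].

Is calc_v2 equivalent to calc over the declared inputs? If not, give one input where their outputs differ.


At base=-3, step=-4: calc gives 1, calc_v2 gives 2.
verdict: not equivalent; witness: base=-3, step=-4


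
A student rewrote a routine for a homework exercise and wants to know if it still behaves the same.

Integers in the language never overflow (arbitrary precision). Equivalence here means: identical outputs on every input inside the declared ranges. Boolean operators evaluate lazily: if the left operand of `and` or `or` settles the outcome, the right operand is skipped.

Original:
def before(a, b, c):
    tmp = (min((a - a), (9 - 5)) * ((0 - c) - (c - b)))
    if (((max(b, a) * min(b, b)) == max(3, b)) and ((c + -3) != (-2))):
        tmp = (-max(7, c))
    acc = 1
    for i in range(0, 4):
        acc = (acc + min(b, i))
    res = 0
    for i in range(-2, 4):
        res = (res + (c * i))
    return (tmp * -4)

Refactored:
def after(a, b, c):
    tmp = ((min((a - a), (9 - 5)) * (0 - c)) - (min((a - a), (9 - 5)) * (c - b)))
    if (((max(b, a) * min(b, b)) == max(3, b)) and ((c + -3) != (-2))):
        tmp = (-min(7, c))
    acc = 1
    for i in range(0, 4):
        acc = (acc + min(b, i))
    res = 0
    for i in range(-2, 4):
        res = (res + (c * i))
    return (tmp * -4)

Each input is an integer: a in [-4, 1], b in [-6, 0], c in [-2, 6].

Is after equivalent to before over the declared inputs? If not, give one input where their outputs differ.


At a=-1, b=-3, c=-2: before gives 28, after gives -8.
verdict: not equivalent; witness: a=-1, b=-3, c=-2


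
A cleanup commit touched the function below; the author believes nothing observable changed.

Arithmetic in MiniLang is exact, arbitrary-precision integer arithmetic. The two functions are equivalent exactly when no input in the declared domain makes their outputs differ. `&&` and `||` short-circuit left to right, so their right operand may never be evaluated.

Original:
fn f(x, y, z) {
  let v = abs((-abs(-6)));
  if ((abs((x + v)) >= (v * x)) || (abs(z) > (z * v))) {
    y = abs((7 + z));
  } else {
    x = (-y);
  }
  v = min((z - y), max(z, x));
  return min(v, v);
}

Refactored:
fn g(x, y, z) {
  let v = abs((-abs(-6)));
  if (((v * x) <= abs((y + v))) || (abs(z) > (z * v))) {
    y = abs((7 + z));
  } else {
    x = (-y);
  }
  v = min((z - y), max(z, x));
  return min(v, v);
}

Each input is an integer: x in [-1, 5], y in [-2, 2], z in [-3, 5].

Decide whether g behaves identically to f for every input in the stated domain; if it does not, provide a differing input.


Run the pair on x=1, y=-2, z=0.
f: v=6, then ((abs((x + v)) >= (v * x)) || (abs(z) > (z * v))) is true, then y=7, then v=-7, then returns -7
g: v=6, then (((v * x) <= abs((y + v))) || (abs(z) > (z * v))) is false, then x=2, then v=2, then returns 2
-7 vs 2 — the two versions disagree here.
verdict: not equivalent; witness: x=1, y=-2, z=0
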